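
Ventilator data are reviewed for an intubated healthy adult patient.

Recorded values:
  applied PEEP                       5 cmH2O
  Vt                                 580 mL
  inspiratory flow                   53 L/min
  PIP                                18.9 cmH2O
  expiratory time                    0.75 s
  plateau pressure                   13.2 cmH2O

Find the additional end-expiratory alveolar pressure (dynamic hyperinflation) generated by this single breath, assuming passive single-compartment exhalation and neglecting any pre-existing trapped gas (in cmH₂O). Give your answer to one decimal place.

Flow: 53 L/min ÷ 60 = 0.8833 L/s.
R = (PIP − Pplat)/V̇ = (18.9 − 13.2) / 0.8833 = 5.7/0.8833 = 6.453 cmH2O·s/L.
C = Vt/(Pplat − PEEP) = 580.0 / (13.2 − 5) = 580.0/8.2 = 70.732 mL/cmH2O.
τ = R × C = 6.453 × 0.07073 L/cmH2O = 0.4564 s.
Fraction remaining = e^(−Te/τ) = e^(−0.75/0.4564) = 0.1933; trapped volume = 580.0 × 0.1933 = 112.11 mL.
Additional alveolar pressure from trapping ≈ V_trapped / C = 112.11 / 70.732 = 1.585 cmH2O.

1.6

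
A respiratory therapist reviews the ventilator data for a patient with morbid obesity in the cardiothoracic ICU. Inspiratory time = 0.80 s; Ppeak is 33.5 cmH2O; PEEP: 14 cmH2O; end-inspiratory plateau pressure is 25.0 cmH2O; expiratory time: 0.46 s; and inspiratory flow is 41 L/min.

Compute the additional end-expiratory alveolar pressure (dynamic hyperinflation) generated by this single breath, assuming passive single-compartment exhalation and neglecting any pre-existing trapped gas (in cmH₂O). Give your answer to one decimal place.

5.2

Flow: 41 L/min ÷ 60 = 0.6833 L/s.
Vt = flow × Ti = 0.6833 L/s × 0.80 s × 1000 mL/L = 546.64 mL.
R = (PIP − Pplat)/V̇ = (33.5 − 25.0) / 0.6833 = 8.5/0.6833 = 12.44 cmH2O·s/L.
C = Vt/(Pplat − PEEP) = 546.64 / (25.0 − 14) = 546.64/11.0 = 49.695 mL/cmH2O.
τ = R × C = 12.44 × 0.0497 L/cmH2O = 0.6183 s.
Fraction remaining = e^(−Te/τ) = e^(−0.46/0.6183) = 0.4752; trapped volume = 546.64 × 0.4752 = 259.76 mL.
Additional alveolar pressure from trapping ≈ V_trapped / C = 259.76 / 49.695 = 5.227 cmH2O.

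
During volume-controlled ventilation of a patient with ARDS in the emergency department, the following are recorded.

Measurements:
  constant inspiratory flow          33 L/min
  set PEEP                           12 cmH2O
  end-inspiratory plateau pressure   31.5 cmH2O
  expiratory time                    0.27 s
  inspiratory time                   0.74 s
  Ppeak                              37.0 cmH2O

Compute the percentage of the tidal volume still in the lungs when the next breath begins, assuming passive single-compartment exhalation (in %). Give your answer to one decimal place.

Flow: 33 L/min ÷ 60 = 0.55 L/s.
Vt = flow × Ti = 0.55 L/s × 0.74 s × 1000 mL/L = 407.0 mL.
R = (PIP − Pplat)/V̇ = (37.0 − 31.5) / 0.55 = 5.5/0.55 = 10.0 cmH2O·s/L.
C = Vt/(Pplat − PEEP) = 407.0 / (31.5 − 12) = 407.0/19.5 = 20.872 mL/cmH2O.
τ = R × C = 10.0 × 0.02087 L/cmH2O = 0.2087 s.
Fraction remaining at end-expiration = e^(−Te/τ) = e^(−0.27/0.2087) = 0.2742 → 27.42%.

27.4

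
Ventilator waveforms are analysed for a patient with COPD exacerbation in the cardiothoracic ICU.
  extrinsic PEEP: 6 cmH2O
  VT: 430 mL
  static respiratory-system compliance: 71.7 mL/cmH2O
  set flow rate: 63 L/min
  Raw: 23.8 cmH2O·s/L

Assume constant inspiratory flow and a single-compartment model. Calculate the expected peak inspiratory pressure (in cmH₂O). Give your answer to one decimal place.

Flow: 63 L/min ÷ 60 = 1.05 L/s.
Equation of motion (constant flow): PIP = Vt/C + R·V̇ + PEEP.
PIP = 430/71.7 + 23.8×1.05 + 6 = 5.997 + 24.99 + 6 = 36.987 cmH2O.

37.0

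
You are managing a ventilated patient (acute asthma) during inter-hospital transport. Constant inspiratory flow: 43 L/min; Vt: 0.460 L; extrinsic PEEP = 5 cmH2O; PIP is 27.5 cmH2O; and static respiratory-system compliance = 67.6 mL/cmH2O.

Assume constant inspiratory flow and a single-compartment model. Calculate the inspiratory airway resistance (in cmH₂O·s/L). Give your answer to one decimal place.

Flow: 43 L/min ÷ 60 = 0.7167 L/s.
Equation of motion (constant flow): PIP = Vt/C + R·V̇ + PEEP.
R·V̇ = PIP − Vt/C − PEEP = 27.5 − 460/67.6 − 5 = 27.5 − 6.805 − 5 = 15.695 cmH2O.
R = 15.695 / 0.7167 = 21.899 cmH2O·s/L.

21.9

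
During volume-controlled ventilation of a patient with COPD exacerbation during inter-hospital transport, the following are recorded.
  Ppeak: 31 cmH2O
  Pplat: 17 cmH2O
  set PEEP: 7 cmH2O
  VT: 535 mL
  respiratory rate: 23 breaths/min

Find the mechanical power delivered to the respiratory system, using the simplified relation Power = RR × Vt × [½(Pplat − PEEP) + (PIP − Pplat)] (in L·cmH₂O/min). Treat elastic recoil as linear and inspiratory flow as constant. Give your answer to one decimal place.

Per-breath work = Vt × [½(Pplat−PEEP) + (PIP−Pplat)] = 0.535 × [0.5×10.0 + 14.0] = 0.535 × 19.0 = 10.165 L·cmH2O.
Power = 23 × 10.165 = 233.8 L·cmH2O/min.

233.8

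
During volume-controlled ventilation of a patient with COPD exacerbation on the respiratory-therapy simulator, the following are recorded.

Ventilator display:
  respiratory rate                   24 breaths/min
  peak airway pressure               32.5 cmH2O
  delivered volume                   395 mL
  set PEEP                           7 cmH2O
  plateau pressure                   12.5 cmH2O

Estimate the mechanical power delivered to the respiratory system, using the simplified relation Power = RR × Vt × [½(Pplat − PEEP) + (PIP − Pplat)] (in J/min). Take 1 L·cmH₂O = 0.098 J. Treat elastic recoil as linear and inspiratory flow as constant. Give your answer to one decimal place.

21.1

Per-breath work = Vt × [½(Pplat−PEEP) + (PIP−Pplat)] = 0.395 × [0.5×5.5 + 20.0] = 0.395 × 22.75 = 8.986 L·cmH2O.
Power = 24 × 8.986 = 215.66 L·cmH2O/min.
× 0.098 J/(L·cmH2O) → 21.135 J/min.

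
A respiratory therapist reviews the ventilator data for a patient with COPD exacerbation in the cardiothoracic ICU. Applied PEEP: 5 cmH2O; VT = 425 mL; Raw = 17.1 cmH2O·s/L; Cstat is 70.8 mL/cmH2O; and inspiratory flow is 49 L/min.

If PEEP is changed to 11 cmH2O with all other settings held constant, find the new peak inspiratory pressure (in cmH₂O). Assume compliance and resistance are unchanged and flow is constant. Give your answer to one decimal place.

Flow: 49 L/min ÷ 60 = 0.8167 L/s.
PIP = Vt/C + R·V̇ + PEEP (constant-flow equation of motion).
Only the baseline term changes: ΔPIP = ΔPEEP = 11 − 5 = 6.0 cmH2O.
Original PIP = 425/70.8 + 17.1×0.8167 + 5 = 24.968 cmH2O; new PIP = 24.968 + (6.0) = 30.968 cmH2O.

31.0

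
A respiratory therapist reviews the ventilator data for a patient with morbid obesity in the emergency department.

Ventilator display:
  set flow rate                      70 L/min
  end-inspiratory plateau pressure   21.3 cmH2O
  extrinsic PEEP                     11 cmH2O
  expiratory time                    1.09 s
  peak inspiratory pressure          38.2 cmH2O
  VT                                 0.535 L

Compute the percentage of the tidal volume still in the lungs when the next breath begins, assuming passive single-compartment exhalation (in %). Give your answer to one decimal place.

Flow: 70 L/min ÷ 60 = 1.1667 L/s.
R = (PIP − Pplat)/V̇ = (38.2 − 21.3) / 1.1667 = 16.9/1.1667 = 14.485 cmH2O·s/L.
C = Vt/(Pplat − PEEP) = 535.0 / (21.3 − 11) = 535.0/10.3 = 51.942 mL/cmH2O.
τ = R × C = 14.485 × 0.05194 L/cmH2O = 0.7524 s.
Fraction remaining at end-expiration = e^(−Te/τ) = e^(−1.09/0.7524) = 0.2349 → 23.49%.

23.5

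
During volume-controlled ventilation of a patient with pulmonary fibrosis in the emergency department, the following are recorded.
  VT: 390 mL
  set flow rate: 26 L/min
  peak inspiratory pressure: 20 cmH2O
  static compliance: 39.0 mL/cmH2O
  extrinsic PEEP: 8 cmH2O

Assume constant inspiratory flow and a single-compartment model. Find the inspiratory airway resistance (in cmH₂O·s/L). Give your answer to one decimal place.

Flow: 26 L/min ÷ 60 = 0.4333 L/s.
Equation of motion (constant flow): PIP = Vt/C + R·V̇ + PEEP.
R·V̇ = PIP − Vt/C − PEEP = 20 − 390/39.0 − 8 = 20 − 10.0 − 8 = 2.0 cmH2O.
R = 2.0 / 0.4333 = 4.616 cmH2O·s/L.

4.6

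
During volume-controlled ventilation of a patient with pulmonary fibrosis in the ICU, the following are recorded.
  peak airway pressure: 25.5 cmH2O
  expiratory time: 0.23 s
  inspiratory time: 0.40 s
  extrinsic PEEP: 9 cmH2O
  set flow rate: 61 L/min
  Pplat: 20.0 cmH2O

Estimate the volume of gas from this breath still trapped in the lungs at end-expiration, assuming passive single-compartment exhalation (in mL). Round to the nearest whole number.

129

Flow: 61 L/min ÷ 60 = 1.0167 L/s.
Vt = flow × Ti = 1.0167 L/s × 0.40 s × 1000 mL/L = 406.68 mL.
R = (PIP − Pplat)/V̇ = (25.5 − 20.0) / 1.0167 = 5.5/1.0167 = 5.41 cmH2O·s/L.
C = Vt/(Pplat − PEEP) = 406.68 / (20.0 − 9) = 406.68/11.0 = 36.971 mL/cmH2O.
τ = R × C = 5.41 × 0.03697 L/cmH2O = 0.2 s.
Fraction remaining = e^(−Te/τ) = e^(−0.23/0.2) = 0.3166.
Trapped volume = 406.68 × 0.3166 = 128.75 mL.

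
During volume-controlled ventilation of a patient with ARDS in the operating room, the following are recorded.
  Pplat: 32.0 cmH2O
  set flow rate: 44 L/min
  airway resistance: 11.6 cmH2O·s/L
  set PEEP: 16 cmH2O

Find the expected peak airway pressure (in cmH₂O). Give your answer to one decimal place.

Flow: 44 L/min ÷ 60 = 0.7333 L/s.
PIP = Pplat + Raw × flow = 32.0 + 11.6 × 0.7333 = 32.0 + 8.506 = 40.506 cmH2O.

40.5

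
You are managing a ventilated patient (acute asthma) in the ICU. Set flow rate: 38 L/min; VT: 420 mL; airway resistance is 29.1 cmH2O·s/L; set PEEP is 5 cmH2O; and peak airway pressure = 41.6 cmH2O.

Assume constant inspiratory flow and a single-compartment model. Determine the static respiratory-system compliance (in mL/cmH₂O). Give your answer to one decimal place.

Flow: 38 L/min ÷ 60 = 0.6333 L/s.
Equation of motion (constant flow): PIP = Vt/C + R·V̇ + PEEP.
Vt/C = PIP − R·V̇ − PEEP = 41.6 − 29.1×0.6333 − 5 = 41.6 − 18.429 − 5 = 18.171 cmH2O.
C = Vt / 18.171 = 420 / 18.171 = 23.114 mL/cmH2O.

23.1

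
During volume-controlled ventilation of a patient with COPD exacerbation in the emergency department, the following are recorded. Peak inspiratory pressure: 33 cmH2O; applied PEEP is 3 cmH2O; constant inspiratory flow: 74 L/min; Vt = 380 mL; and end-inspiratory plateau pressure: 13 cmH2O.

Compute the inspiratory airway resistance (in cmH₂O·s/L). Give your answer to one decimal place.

16.2

Flow: 74 L/min ÷ 60 = 1.2333 L/s.
Raw = (PIP − Pplat) / flow = (33 − 13) / 1.2333 = 20.0 / 1.2333 = 16.217 cmH2O·s/L.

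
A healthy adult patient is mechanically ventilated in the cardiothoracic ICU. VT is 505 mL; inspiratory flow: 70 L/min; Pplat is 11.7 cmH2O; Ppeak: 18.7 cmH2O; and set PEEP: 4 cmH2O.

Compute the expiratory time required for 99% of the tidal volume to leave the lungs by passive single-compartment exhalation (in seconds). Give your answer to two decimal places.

Flow: 70 L/min ÷ 60 = 1.1667 L/s.
R = (PIP − Pplat)/V̇ = (18.7 − 11.7) / 1.1667 = 7.0/1.1667 = 6.0 cmH2O·s/L.
C = Vt/(Pplat − PEEP) = 505.0 / (11.7 − 4) = 505.0/7.7 = 65.584 mL/cmH2O.
τ = R × C = 6.0 × 0.06558 L/cmH2O = 0.3935 s.
t = −τ·ln(1 − 0.99) = −0.3935·ln(0.01) = 1.812 s.

1.81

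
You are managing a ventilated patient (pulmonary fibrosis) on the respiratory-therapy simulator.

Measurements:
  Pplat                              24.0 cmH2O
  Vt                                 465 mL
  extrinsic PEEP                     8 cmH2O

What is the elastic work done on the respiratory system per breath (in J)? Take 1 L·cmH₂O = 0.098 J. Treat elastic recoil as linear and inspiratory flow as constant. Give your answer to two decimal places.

0.36

Elastic work ≈ ½ × (Pplat − PEEP) × Vt = 0.5 × (24.0 − 8) × 0.465 L = 0.5 × 16.0 × 0.465 = 3.72 L·cmH2O.
× 0.098 J/(L·cmH2O) → 0.3646 J.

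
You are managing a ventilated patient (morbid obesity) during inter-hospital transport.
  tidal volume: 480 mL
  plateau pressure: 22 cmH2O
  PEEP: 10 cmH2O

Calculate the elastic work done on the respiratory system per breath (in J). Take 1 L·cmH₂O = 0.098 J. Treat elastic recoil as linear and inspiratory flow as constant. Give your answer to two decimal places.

Elastic work ≈ ½ × (Pplat − PEEP) × Vt = 0.5 × (22 − 10) × 0.480 L = 0.5 × 12.0 × 0.480 = 2.88 L·cmH2O.
× 0.098 J/(L·cmH2O) → 0.2822 J.

0.28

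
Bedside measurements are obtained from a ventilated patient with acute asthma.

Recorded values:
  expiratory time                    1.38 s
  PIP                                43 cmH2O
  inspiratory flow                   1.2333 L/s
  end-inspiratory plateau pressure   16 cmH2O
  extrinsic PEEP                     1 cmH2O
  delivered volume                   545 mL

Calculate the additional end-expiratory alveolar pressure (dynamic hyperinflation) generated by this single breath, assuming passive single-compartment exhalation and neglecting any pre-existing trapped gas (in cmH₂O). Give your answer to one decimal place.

2.6

R = (PIP − Pplat)/V̇ = (43 − 16) / 1.2333 = 27.0/1.2333 = 21.892 cmH2O·s/L.
C = Vt/(Pplat − PEEP) = 545.0 / (16 − 1) = 545.0/15.0 = 36.333 mL/cmH2O.
τ = R × C = 21.892 × 0.03633 L/cmH2O = 0.7953 s.
Fraction remaining = e^(−Te/τ) = e^(−1.38/0.7953) = 0.1764; trapped volume = 545.0 × 0.1764 = 96.138 mL.
Additional alveolar pressure from trapping ≈ V_trapped / C = 96.138 / 36.333 = 2.646 cmH2O.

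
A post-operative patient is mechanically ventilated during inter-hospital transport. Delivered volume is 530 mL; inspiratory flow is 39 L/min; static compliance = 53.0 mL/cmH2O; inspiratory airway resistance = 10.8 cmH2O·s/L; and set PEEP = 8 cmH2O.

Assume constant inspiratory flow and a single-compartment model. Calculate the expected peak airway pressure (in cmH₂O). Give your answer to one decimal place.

25.0

Flow: 39 L/min ÷ 60 = 0.65 L/s.
Equation of motion (constant flow): PIP = Vt/C + R·V̇ + PEEP.
PIP = 530/53.0 + 10.8×0.65 + 8 = 10.0 + 7.02 + 8 = 25.02 cmH2O.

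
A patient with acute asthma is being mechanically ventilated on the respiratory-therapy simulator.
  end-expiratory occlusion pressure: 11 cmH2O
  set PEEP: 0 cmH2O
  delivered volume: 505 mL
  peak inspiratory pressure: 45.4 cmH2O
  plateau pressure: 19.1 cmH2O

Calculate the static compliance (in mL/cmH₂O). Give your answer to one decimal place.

62.3

End-expiratory occlusion gives total PEEP = 11 cmH2O (intrinsic PEEP = 11 − 0 = 11). Use total PEEP for the elastic gradient.
Cstat = Vt / (Pplat − PEEPtotal) = 505 / (19.1 − 11) = 505 / 8.1 = 62.346 mL/cmH2O.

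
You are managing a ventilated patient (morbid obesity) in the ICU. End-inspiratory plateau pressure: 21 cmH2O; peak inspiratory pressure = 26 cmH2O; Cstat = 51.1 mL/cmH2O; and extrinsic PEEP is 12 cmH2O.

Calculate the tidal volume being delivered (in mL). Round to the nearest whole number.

Vt = Cstat × (Pplat − PEEP) = 51.1 × (21 − 12) = 51.1 × 9.0 = 459.9 mL.

460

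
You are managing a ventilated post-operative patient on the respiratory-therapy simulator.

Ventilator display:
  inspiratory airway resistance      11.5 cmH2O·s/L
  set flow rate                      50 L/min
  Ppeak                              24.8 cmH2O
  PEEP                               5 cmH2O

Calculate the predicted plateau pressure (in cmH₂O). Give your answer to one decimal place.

Flow: 50 L/min ÷ 60 = 0.8333 L/s.
Pplat = PIP − Raw × flow = 24.8 − 11.5 × 0.8333 = 24.8 − 9.583 = 15.217 cmH2O.

15.2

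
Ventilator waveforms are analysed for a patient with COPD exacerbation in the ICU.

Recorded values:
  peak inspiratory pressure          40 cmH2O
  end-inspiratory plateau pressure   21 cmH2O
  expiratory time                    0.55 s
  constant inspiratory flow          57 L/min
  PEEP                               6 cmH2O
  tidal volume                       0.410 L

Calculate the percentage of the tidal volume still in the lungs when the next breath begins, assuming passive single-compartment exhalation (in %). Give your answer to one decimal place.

Flow: 57 L/min ÷ 60 = 0.95 L/s.
R = (PIP − Pplat)/V̇ = (40 − 21) / 0.95 = 19.0/0.95 = 20.0 cmH2O·s/L.
C = Vt/(Pplat − PEEP) = 410.0 / (21 − 6) = 410.0/15.0 = 27.333 mL/cmH2O.
τ = R × C = 20.0 × 0.02733 L/cmH2O = 0.5466 s.
Fraction remaining at end-expiration = e^(−Te/τ) = e^(−0.55/0.5466) = 0.3656 → 36.56%.

36.6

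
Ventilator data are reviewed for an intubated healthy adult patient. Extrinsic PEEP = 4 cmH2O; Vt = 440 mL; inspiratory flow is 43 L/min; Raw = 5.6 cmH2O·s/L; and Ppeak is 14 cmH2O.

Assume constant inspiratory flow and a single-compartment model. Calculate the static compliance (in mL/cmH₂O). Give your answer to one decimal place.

Flow: 43 L/min ÷ 60 = 0.7167 L/s.
Equation of motion (constant flow): PIP = Vt/C + R·V̇ + PEEP.
Vt/C = PIP − R·V̇ − PEEP = 14 − 5.6×0.7167 − 4 = 14 − 4.014 − 4 = 5.986 cmH2O.
C = Vt / 5.986 = 440 / 5.986 = 73.505 mL/cmH2O.

73.5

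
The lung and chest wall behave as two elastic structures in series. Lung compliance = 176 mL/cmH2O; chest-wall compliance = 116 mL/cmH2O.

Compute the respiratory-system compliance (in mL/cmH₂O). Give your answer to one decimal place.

Lung and chest wall are elastances in series: 1/Crs = 1/CL + 1/Ccw.
1/Crs = 1/176 + 1/116 = 0.0143.
Crs = 69.93 mL/cmH2O.

69.9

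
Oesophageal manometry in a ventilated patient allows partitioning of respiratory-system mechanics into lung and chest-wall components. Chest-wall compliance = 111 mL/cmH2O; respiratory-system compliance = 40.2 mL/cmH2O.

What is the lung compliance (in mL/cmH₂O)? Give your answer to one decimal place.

1/CL = 1/Crs − 1/Ccw.
1/CL = 1/40.2 − 1/111 = 0.01587.
CL = 63.012 mL/cmH2O.

63.0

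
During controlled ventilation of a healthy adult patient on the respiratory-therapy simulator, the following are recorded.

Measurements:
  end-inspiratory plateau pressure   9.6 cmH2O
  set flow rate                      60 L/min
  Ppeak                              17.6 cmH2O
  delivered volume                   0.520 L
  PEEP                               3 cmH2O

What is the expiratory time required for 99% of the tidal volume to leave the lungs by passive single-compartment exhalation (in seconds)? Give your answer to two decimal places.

2.90

Flow: 60 L/min ÷ 60 = 1 L/s.
R = (PIP − Pplat)/V̇ = (17.6 − 9.6) / 1 = 8.0/1 = 8.0 cmH2O·s/L.
C = Vt/(Pplat − PEEP) = 520.0 / (9.6 − 3) = 520.0/6.6 = 78.788 mL/cmH2O.
τ = R × C = 8.0 × 0.07879 L/cmH2O = 0.6303 s.
t = −τ·ln(1 − 0.99) = −0.6303·ln(0.01) = 2.903 s.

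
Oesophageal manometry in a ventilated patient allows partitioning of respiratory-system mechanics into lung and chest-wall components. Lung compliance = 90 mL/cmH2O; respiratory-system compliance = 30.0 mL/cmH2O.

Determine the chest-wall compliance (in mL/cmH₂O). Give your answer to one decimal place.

1/Ccw = 1/Crs − 1/CL.
1/Ccw = 1/30.0 − 1/90 = 0.02222.
Ccw = 45.005 mL/cmH2O.

45.0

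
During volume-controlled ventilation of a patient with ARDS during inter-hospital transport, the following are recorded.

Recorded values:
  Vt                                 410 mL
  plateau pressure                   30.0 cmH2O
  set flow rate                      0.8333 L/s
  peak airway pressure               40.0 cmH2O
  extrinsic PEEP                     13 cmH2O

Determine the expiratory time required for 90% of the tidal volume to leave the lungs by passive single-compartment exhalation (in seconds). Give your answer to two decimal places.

0.67

R = (PIP − Pplat)/V̇ = (40.0 − 30.0) / 0.8333 = 10.0/0.8333 = 12.0 cmH2O·s/L.
C = Vt/(Pplat − PEEP) = 410.0 / (30.0 − 13) = 410.0/17.0 = 24.118 mL/cmH2O.
τ = R × C = 12.0 × 0.02412 L/cmH2O = 0.2894 s.
t = −τ·ln(1 − 0.90) = −0.2894·ln(0.1) = 0.6664 s.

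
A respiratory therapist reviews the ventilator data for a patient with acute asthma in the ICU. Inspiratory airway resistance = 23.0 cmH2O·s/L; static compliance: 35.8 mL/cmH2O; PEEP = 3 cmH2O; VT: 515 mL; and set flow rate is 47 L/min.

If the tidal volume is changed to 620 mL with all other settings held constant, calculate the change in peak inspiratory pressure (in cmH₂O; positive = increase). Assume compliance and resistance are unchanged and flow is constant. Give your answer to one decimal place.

PIP = Vt/C + R·V̇ + PEEP (constant-flow equation of motion).
Only the elastic term changes: ΔPIP = ΔVt / C = (620 − 515) / 35.8 = 2.933 cmH2O.

2.9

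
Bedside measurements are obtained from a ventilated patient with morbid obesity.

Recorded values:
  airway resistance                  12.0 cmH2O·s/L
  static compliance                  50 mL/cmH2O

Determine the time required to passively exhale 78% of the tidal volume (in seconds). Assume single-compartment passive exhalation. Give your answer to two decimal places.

0.91

τ = R × C = 12.0 × 50 mL/cmH2O = 12.0 × 0.050 L/cmH2O = 0.6 s.
Exhaled fraction f = 1 − e^(−t/τ) → t = −τ·ln(1 − f) = −0.6·ln(0.22) = 0.9085 s.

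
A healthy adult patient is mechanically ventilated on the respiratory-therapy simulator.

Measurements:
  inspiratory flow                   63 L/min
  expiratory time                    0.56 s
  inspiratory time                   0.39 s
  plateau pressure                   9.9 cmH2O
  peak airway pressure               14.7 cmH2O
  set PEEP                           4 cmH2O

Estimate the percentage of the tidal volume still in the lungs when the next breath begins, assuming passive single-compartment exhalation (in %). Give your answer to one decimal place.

Flow: 63 L/min ÷ 60 = 1.05 L/s.
Vt = flow × Ti = 1.05 L/s × 0.39 s × 1000 mL/L = 409.5 mL.
R = (PIP − Pplat)/V̇ = (14.7 − 9.9) / 1.05 = 4.8/1.05 = 4.571 cmH2O·s/L.
C = Vt/(Pplat − PEEP) = 409.5 / (9.9 − 4) = 409.5/5.9 = 69.407 mL/cmH2O.
τ = R × C = 4.571 × 0.06941 L/cmH2O = 0.3173 s.
Fraction remaining at end-expiration = e^(−Te/τ) = e^(−0.56/0.3173) = 0.1712 → 17.12%.

17.1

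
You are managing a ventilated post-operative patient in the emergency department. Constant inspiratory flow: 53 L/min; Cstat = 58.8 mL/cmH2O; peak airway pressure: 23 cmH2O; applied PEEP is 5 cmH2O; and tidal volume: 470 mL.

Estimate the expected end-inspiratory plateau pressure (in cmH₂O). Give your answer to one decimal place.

Pplat = PEEP + Vt / Cstat = 5 + 470 / 58.8 = 5 + 7.993 = 12.993 cmH2O.

13.0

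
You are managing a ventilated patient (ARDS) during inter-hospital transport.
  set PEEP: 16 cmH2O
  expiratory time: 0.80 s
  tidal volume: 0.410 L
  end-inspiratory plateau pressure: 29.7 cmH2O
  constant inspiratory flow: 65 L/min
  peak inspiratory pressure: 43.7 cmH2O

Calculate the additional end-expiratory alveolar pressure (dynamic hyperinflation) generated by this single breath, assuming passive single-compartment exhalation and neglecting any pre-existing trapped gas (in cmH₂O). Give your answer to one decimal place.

1.7

Flow: 65 L/min ÷ 60 = 1.0833 L/s.
R = (PIP − Pplat)/V̇ = (43.7 − 29.7) / 1.0833 = 14.0/1.0833 = 12.923 cmH2O·s/L.
C = Vt/(Pplat − PEEP) = 410.0 / (29.7 − 16) = 410.0/13.7 = 29.927 mL/cmH2O.
τ = R × C = 12.923 × 0.02993 L/cmH2O = 0.3868 s.
Fraction remaining = e^(−Te/τ) = e^(−0.80/0.3868) = 0.1264; trapped volume = 410.0 × 0.1264 = 51.824 mL.
Additional alveolar pressure from trapping ≈ V_trapped / C = 51.824 / 29.927 = 1.732 cmH2O.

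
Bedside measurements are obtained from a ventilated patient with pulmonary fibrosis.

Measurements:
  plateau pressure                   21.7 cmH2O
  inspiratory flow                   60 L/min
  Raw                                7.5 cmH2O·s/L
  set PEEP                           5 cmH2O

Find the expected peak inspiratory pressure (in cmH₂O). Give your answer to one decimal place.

Flow: 60 L/min ÷ 60 = 1 L/s.
PIP = Pplat + Raw × flow = 21.7 + 7.5 × 1 = 21.7 + 7.5 = 29.2 cmH2O.

29.2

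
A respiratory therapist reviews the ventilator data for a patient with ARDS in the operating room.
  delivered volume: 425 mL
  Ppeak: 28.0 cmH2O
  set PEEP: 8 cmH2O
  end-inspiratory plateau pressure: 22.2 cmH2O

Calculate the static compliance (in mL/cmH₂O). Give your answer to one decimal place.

Cstat = Vt / (Pplat − PEEP) = 425 / (22.2 − 8) = 425 / 14.2 = 29.93 mL/cmH2O.

29.9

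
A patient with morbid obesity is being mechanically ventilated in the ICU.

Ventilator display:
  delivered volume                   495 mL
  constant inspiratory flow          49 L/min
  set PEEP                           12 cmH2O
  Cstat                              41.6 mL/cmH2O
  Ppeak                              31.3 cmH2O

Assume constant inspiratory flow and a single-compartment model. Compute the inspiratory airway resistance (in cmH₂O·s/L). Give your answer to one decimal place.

9.1

Flow: 49 L/min ÷ 60 = 0.8167 L/s.
Equation of motion (constant flow): PIP = Vt/C + R·V̇ + PEEP.
R·V̇ = PIP − Vt/C − PEEP = 31.3 − 495/41.6 − 12 = 31.3 − 11.899 − 12 = 7.401 cmH2O.
R = 7.401 / 0.8167 = 9.062 cmH2O·s/L.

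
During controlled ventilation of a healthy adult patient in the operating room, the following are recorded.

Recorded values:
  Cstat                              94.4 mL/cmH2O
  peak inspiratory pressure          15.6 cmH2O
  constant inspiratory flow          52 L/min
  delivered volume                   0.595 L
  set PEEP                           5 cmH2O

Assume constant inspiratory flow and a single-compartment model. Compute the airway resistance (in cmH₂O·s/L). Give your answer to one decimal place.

5.0

Flow: 52 L/min ÷ 60 = 0.8667 L/s.
Equation of motion (constant flow): PIP = Vt/C + R·V̇ + PEEP.
R·V̇ = PIP − Vt/C − PEEP = 15.6 − 595/94.4 − 5 = 15.6 − 6.303 − 5 = 4.297 cmH2O.
R = 4.297 / 0.8667 = 4.958 cmH2O·s/L.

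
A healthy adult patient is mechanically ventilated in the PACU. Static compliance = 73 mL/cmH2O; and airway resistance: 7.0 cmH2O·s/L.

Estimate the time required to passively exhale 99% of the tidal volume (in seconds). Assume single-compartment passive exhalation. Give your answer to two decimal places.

τ = R × C = 7.0 × 73 mL/cmH2O = 7.0 × 0.073 L/cmH2O = 0.511 s.
Exhaled fraction f = 1 − e^(−t/τ) → t = −τ·ln(1 − f) = −0.511·ln(0.01) = 2.353 s.

2.35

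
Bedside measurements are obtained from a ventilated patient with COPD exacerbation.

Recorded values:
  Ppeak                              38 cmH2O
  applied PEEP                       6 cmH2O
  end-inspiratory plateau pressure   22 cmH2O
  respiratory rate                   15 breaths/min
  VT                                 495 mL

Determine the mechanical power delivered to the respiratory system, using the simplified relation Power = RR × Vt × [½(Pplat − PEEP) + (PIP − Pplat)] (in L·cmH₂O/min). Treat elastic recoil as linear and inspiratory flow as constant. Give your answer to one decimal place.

Per-breath work = Vt × [½(Pplat−PEEP) + (PIP−Pplat)] = 0.495 × [0.5×16.0 + 16.0] = 0.495 × 24.0 = 11.88 L·cmH2O.
Power = 15 × 11.88 = 178.2 L·cmH2O/min.

178.2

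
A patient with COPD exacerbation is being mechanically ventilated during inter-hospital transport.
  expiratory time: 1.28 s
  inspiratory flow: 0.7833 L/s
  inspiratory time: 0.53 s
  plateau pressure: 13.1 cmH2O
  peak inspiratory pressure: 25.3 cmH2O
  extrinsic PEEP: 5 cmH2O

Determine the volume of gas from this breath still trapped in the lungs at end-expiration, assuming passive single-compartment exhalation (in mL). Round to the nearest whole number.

84

Vt = flow × Ti = 0.7833 L/s × 0.53 s × 1000 mL/L = 415.15 mL.
R = (PIP − Pplat)/V̇ = (25.3 − 13.1) / 0.7833 = 12.2/0.7833 = 15.575 cmH2O·s/L.
C = Vt/(Pplat − PEEP) = 415.15 / (13.1 − 5) = 415.15/8.1 = 51.253 mL/cmH2O.
τ = R × C = 15.575 × 0.05125 L/cmH2O = 0.7982 s.
Fraction remaining = e^(−Te/τ) = e^(−1.28/0.7982) = 0.2012.
Trapped volume = 415.15 × 0.2012 = 83.528 mL.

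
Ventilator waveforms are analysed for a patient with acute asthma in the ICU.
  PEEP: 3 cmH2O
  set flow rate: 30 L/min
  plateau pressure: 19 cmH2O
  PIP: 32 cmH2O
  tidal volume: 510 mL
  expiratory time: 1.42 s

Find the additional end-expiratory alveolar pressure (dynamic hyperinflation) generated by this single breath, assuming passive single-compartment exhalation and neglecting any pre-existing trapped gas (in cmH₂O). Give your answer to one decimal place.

Flow: 30 L/min ÷ 60 = 0.5 L/s.
R = (PIP − Pplat)/V̇ = (32 − 19) / 0.5 = 13.0/0.5 = 26.0 cmH2O·s/L.
C = Vt/(Pplat − PEEP) = 510.0 / (19 − 3) = 510.0/16.0 = 31.875 mL/cmH2O.
τ = R × C = 26.0 × 0.03188 L/cmH2O = 0.8289 s.
Fraction remaining = e^(−Te/τ) = e^(−1.42/0.8289) = 0.1803; trapped volume = 510.0 × 0.1803 = 91.953 mL.
Additional alveolar pressure from trapping ≈ V_trapped / C = 91.953 / 31.875 = 2.885 cmH2O.

2.9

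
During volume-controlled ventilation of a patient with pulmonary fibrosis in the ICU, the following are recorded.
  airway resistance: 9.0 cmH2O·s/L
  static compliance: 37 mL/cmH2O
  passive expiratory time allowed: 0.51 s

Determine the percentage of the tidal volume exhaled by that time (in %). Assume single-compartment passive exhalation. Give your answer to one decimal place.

τ = R × C = 9.0 × 37 mL/cmH2O = 9.0 × 0.037 L/cmH2O = 0.333 s.
Passive exhalation: V(t)/V₀ = e^(−t/τ) = e^(−0.51/0.333) = 0.2162.
Fraction exhaled = 1 − 0.2162 = 0.7838 → 78.38%.

78.4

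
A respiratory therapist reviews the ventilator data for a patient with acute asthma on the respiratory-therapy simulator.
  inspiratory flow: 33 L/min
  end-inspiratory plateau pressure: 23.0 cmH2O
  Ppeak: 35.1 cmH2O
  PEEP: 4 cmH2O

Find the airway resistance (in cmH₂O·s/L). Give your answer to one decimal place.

Flow: 33 L/min ÷ 60 = 0.55 L/s.
Raw = (PIP − Pplat) / flow = (35.1 − 23.0) / 0.55 = 12.1 / 0.55 = 22.0 cmH2O·s/L.

22.0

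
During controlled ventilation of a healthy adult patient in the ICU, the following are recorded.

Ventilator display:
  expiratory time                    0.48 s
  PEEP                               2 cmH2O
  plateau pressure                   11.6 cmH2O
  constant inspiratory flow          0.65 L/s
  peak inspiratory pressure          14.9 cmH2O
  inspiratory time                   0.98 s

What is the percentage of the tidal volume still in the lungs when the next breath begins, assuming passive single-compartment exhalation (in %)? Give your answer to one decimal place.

Vt = flow × Ti = 0.65 L/s × 0.98 s × 1000 mL/L = 637.0 mL.
R = (PIP − Pplat)/V̇ = (14.9 − 11.6) / 0.65 = 3.3/0.65 = 5.077 cmH2O·s/L.
C = Vt/(Pplat − PEEP) = 637.0 / (11.6 − 2) = 637.0/9.6 = 66.354 mL/cmH2O.
τ = R × C = 5.077 × 0.06635 L/cmH2O = 0.3369 s.
Fraction remaining at end-expiration = e^(−Te/τ) = e^(−0.48/0.3369) = 0.2406 → 24.06%.

24.1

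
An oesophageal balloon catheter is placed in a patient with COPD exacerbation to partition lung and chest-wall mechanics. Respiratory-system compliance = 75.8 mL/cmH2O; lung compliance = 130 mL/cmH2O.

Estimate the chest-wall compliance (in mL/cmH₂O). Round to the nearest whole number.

182

1/Ccw = 1/Crs − 1/CL.
1/Ccw = 1/75.8 − 1/130 = 0.0055.
Ccw = 181.82 mL/cmH2O.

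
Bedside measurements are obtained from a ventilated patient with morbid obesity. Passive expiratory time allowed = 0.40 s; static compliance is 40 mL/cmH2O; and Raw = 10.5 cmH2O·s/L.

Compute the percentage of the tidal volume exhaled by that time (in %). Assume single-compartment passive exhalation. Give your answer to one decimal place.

τ = R × C = 10.5 × 40 mL/cmH2O = 10.5 × 0.040 L/cmH2O = 0.42 s.
Passive exhalation: V(t)/V₀ = e^(−t/τ) = e^(−0.40/0.42) = 0.3858.
Fraction exhaled = 1 − 0.3858 = 0.6142 → 61.42%.

61.4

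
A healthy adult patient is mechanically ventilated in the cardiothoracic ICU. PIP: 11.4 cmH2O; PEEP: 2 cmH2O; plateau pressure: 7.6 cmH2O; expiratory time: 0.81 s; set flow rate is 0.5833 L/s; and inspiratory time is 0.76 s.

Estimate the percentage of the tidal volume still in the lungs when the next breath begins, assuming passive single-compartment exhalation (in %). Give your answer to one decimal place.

Vt = flow × Ti = 0.5833 L/s × 0.76 s × 1000 mL/L = 443.31 mL.
R = (PIP − Pplat)/V̇ = (11.4 − 7.6) / 0.5833 = 3.8/0.5833 = 6.515 cmH2O·s/L.
C = Vt/(Pplat − PEEP) = 443.31 / (7.6 − 2) = 443.31/5.6 = 79.163 mL/cmH2O.
τ = R × C = 6.515 × 0.07916 L/cmH2O = 0.5157 s.
Fraction remaining at end-expiration = e^(−Te/τ) = e^(−0.81/0.5157) = 0.2079 → 20.79%.

20.8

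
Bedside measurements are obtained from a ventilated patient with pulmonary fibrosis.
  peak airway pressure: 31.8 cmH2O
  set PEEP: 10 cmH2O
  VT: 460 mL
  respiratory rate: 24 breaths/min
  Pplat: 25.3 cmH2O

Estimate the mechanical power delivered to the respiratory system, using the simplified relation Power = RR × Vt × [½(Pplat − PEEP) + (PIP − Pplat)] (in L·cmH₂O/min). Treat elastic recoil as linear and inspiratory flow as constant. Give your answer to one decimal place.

156.2

Per-breath work = Vt × [½(Pplat−PEEP) + (PIP−Pplat)] = 0.460 × [0.5×15.3 + 6.5] = 0.460 × 14.15 = 6.509 L·cmH2O.
Power = 24 × 6.509 = 156.22 L·cmH2O/min.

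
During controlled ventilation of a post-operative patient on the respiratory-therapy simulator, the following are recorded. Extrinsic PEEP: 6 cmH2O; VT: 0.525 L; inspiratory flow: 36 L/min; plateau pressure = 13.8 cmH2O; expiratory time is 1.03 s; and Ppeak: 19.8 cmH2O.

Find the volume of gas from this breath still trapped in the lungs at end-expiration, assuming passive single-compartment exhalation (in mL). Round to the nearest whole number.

114

Flow: 36 L/min ÷ 60 = 0.6 L/s.
R = (PIP − Pplat)/V̇ = (19.8 − 13.8) / 0.6 = 6.0/0.6 = 10.0 cmH2O·s/L.
C = Vt/(Pplat − PEEP) = 525.0 / (13.8 − 6) = 525.0/7.8 = 67.308 mL/cmH2O.
τ = R × C = 10.0 × 0.06731 L/cmH2O = 0.6731 s.
Fraction remaining = e^(−Te/τ) = e^(−1.03/0.6731) = 0.2165.
Trapped volume = 525.0 × 0.2165 = 113.66 mL.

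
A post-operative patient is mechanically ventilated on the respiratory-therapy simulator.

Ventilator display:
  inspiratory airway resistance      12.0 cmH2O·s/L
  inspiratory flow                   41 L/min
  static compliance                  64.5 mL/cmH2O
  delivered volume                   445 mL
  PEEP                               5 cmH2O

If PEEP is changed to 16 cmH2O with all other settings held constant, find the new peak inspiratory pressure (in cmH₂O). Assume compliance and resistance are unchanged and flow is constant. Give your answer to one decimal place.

Flow: 41 L/min ÷ 60 = 0.6833 L/s.
PIP = Vt/C + R·V̇ + PEEP (constant-flow equation of motion).
Only the baseline term changes: ΔPIP = ΔPEEP = 16 − 5 = 11.0 cmH2O.
Original PIP = 445/64.5 + 12.0×0.6833 + 5 = 20.099 cmH2O; new PIP = 20.099 + (11.0) = 31.099 cmH2O.

31.1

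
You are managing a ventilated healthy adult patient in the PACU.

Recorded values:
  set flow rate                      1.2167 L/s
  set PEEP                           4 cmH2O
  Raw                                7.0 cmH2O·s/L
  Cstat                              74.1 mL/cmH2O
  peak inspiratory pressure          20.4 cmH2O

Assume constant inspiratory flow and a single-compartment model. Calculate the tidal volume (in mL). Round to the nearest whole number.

584

Equation of motion (constant flow): PIP = Vt/C + R·V̇ + PEEP.
Vt/C = PIP − R·V̇ − PEEP = 20.4 − 8.517 − 4 = 7.883 cmH2O.
Vt = C × 7.883 = 74.1 × 7.883 = 584.13 mL.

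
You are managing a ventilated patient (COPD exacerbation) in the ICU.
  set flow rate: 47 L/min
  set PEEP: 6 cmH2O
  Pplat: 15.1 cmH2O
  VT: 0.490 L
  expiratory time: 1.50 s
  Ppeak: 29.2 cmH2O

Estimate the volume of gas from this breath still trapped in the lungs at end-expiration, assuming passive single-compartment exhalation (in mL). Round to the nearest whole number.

104

Flow: 47 L/min ÷ 60 = 0.7833 L/s.
R = (PIP − Pplat)/V̇ = (29.2 − 15.1) / 0.7833 = 14.1/0.7833 = 18.001 cmH2O·s/L.
C = Vt/(Pplat − PEEP) = 490.0 / (15.1 − 6) = 490.0/9.1 = 53.846 mL/cmH2O.
τ = R × C = 18.001 × 0.05385 L/cmH2O = 0.9694 s.
Fraction remaining = e^(−Te/τ) = e^(−1.50/0.9694) = 0.2128.
Trapped volume = 490.0 × 0.2128 = 104.27 mL.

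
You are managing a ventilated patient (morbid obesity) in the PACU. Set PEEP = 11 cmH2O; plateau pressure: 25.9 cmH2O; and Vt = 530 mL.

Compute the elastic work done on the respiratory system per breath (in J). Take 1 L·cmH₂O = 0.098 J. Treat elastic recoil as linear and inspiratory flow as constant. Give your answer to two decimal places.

Elastic work ≈ ½ × (Pplat − PEEP) × Vt = 0.5 × (25.9 − 11) × 0.530 L = 0.5 × 14.9 × 0.530 = 3.949 L·cmH2O.
× 0.098 J/(L·cmH2O) → 0.387 J.

0.39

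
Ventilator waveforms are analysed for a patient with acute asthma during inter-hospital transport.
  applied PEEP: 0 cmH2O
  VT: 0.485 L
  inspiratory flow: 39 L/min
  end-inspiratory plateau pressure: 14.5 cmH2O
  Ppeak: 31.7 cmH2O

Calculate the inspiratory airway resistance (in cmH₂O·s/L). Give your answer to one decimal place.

Flow: 39 L/min ÷ 60 = 0.65 L/s.
Raw = (PIP − Pplat) / flow = (31.7 − 14.5) / 0.65 = 17.2 / 0.65 = 26.462 cmH2O·s/L.

26.5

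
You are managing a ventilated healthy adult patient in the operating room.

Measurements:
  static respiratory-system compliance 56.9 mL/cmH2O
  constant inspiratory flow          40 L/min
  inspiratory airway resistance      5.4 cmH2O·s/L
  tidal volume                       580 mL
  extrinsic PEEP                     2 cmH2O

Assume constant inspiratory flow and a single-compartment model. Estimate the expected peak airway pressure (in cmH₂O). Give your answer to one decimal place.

Flow: 40 L/min ÷ 60 = 0.6667 L/s.
Equation of motion (constant flow): PIP = Vt/C + R·V̇ + PEEP.
PIP = 580/56.9 + 5.4×0.6667 + 2 = 10.193 + 3.6 + 2 = 15.793 cmH2O.

15.8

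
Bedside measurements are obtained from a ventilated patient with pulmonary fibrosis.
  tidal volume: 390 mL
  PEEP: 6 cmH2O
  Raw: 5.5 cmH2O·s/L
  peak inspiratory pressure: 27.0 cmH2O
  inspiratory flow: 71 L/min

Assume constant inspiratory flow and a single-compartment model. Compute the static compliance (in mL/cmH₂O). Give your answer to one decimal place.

26.9

Flow: 71 L/min ÷ 60 = 1.1833 L/s.
Equation of motion (constant flow): PIP = Vt/C + R·V̇ + PEEP.
Vt/C = PIP − R·V̇ − PEEP = 27.0 − 5.5×1.1833 − 6 = 27.0 − 6.508 − 6 = 14.492 cmH2O.
C = Vt / 14.492 = 390 / 14.492 = 26.911 mL/cmH2O.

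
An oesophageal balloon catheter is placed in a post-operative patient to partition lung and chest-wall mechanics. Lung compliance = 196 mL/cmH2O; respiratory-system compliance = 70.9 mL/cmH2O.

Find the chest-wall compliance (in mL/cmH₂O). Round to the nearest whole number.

1/Ccw = 1/Crs − 1/CL.
1/Ccw = 1/70.9 − 1/196 = 0.009002.
Ccw = 111.09 mL/cmH2O.

111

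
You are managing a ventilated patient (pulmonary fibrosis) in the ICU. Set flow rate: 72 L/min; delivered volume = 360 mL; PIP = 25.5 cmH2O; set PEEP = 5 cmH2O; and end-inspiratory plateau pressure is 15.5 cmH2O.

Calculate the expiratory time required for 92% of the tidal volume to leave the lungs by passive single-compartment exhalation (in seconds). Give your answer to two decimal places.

Flow: 72 L/min ÷ 60 = 1.2 L/s.
R = (PIP − Pplat)/V̇ = (25.5 − 15.5) / 1.2 = 10.0/1.2 = 8.333 cmH2O·s/L.
C = Vt/(Pplat − PEEP) = 360.0 / (15.5 − 5) = 360.0/10.5 = 34.286 mL/cmH2O.
τ = R × C = 8.333 × 0.03429 L/cmH2O = 0.2857 s.
t = −τ·ln(1 − 0.92) = −0.2857·ln(0.08) = 0.7216 s.

0.72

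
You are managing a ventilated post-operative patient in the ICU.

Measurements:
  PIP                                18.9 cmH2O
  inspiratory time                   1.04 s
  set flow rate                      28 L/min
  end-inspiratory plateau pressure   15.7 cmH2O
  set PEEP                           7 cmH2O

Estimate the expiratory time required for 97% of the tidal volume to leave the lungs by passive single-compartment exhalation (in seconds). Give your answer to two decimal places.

Flow: 28 L/min ÷ 60 = 0.4667 L/s.
Vt = flow × Ti = 0.4667 L/s × 1.04 s × 1000 mL/L = 485.37 mL.
R = (PIP − Pplat)/V̇ = (18.9 − 15.7) / 0.4667 = 3.2/0.4667 = 6.857 cmH2O·s/L.
C = Vt/(Pplat − PEEP) = 485.37 / (15.7 − 7) = 485.37/8.7 = 55.79 mL/cmH2O.
τ = R × C = 6.857 × 0.05579 L/cmH2O = 0.3826 s.
t = −τ·ln(1 − 0.97) = −0.3826·ln(0.03) = 1.342 s.

1.34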